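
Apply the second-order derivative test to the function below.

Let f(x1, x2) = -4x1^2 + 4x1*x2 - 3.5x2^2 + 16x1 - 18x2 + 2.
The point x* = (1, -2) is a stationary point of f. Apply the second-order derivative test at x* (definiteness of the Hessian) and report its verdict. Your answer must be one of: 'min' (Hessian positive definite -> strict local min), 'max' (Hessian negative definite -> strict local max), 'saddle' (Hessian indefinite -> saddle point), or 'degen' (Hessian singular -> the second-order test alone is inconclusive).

Compute the Hessian H = grad^2 f:
  H = [[-8, 4], [4, -7]]
Verify stationarity: grad f(x*) = H x* + g = (0, 0).
Eigenvalues of H: -11.5311, -3.4689.
Both eigenvalues < 0, so H is negative definite -> x* is a strict local max.

max


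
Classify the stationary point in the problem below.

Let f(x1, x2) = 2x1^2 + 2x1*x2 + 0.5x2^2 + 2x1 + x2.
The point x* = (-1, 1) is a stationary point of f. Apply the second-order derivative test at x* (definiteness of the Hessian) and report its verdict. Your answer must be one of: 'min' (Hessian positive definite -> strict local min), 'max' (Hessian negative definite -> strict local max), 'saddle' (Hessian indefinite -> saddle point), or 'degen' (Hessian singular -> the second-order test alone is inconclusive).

Compute the Hessian H = grad^2 f:
  H = [[4, 2], [2, 1]]
Verify stationarity: grad f(x*) = H x* + g = (0, 0).
Eigenvalues of H: 0, 5.
H has a zero eigenvalue (singular; positive semidefinite but not definite), so H is neither positive definite, negative definite, nor indefinite. The second-order test alone is inconclusive -> degen.
(Indeed, f is constant along the null direction of H through x*, so x* is not a strict local extremum.)

degen


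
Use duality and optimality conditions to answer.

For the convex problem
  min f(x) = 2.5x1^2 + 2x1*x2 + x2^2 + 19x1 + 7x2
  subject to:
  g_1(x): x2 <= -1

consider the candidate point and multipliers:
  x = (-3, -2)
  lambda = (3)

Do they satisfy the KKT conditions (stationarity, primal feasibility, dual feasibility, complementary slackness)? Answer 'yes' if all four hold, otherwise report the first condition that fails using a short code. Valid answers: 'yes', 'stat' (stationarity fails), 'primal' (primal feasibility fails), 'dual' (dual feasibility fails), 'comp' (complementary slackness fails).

Gradient of f: grad f(x) = Q x + c = (0, -3)
Constraint values g_i(x) = a_i^T x - b_i:
  g_1((-3, -2)) = -1
Stationarity residual: grad f(x) + sum_i lambda_i a_i = (0, 0)
  -> stationarity OK
Primal feasibility (all g_i <= 0): OK
Dual feasibility (all lambda_i >= 0): OK
Complementary slackness (lambda_i * g_i(x) = 0 for all i): FAILS

Verdict: the first failing condition is complementary_slackness -> comp.

comp


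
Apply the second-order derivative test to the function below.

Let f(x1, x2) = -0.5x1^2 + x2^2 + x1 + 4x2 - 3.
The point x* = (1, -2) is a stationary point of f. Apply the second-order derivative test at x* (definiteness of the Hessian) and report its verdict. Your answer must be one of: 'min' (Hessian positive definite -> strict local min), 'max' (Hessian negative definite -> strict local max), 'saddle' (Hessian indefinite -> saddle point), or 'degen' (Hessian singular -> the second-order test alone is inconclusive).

Compute the Hessian H = grad^2 f:
  H = [[-1, 0], [0, 2]]
Verify stationarity: grad f(x*) = H x* + g = (0, 0).
Eigenvalues of H: -1, 2.
Eigenvalues have mixed signs, so H is indefinite -> x* is a saddle point.

saddle


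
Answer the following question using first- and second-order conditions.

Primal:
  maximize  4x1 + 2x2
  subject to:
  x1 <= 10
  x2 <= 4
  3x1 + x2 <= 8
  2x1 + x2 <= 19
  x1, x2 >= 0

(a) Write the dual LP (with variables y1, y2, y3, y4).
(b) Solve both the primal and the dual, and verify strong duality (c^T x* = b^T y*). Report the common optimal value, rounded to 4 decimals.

The standard primal-dual pair for 'max c^T x s.t. A x <= b, x >= 0' is:
  Dual:  min b^T y  s.t.  A^T y >= c,  y >= 0.

So the dual LP is:
  minimize  10y1 + 4y2 + 8y3 + 19y4
  subject to:
    y1 + 3y3 + 2y4 >= 4
    y2 + y3 + y4 >= 2
    y1, y2, y3, y4 >= 0

Solving the primal: x* = (1.3333, 4).
  primal value c^T x* = 13.3333.
Solving the dual: y* = (0, 0.6667, 1.3333, 0).
  dual value b^T y* = 13.3333.
Strong duality: c^T x* = b^T y*. Confirmed.

13.3333


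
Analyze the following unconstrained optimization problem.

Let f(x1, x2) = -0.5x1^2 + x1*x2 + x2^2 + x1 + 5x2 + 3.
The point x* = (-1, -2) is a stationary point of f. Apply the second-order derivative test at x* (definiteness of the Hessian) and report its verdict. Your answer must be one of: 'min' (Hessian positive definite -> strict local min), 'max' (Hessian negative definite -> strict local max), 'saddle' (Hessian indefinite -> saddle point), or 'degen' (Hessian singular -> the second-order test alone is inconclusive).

Compute the Hessian H = grad^2 f:
  H = [[-1, 1], [1, 2]]
Verify stationarity: grad f(x*) = H x* + g = (0, 0).
Eigenvalues of H: -1.3028, 2.3028.
Eigenvalues have mixed signs, so H is indefinite -> x* is a saddle point.

saddle


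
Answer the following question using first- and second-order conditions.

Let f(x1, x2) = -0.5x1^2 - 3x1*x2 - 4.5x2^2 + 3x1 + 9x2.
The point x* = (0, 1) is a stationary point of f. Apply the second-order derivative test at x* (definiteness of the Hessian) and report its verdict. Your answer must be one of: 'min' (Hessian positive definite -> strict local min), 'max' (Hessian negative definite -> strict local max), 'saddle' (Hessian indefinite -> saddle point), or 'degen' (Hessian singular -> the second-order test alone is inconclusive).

Compute the Hessian H = grad^2 f:
  H = [[-1, -3], [-3, -9]]
Verify stationarity: grad f(x*) = H x* + g = (0, 0).
Eigenvalues of H: -10, 0.
H has a zero eigenvalue (singular; negative semidefinite but not definite), so H is neither positive definite, negative definite, nor indefinite. The second-order test alone is inconclusive -> degen.
(Indeed, f is constant along the null direction of H through x*, so x* is not a strict local extremum.)

degen


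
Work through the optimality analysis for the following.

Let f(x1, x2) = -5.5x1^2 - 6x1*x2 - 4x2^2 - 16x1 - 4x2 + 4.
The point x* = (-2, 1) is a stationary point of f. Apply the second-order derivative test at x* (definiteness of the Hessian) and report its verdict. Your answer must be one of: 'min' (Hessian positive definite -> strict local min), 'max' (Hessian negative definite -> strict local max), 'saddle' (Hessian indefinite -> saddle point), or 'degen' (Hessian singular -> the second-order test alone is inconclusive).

Compute the Hessian H = grad^2 f:
  H = [[-11, -6], [-6, -8]]
Verify stationarity: grad f(x*) = H x* + g = (0, 0).
Eigenvalues of H: -15.6847, -3.3153.
Both eigenvalues < 0, so H is negative definite -> x* is a strict local max.

max


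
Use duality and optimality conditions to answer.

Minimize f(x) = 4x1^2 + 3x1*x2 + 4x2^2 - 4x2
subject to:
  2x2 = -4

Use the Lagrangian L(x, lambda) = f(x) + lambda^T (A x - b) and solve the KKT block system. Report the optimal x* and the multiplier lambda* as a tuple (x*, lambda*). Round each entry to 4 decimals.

Form the Lagrangian:
  L(x, lambda) = (1/2) x^T Q x + c^T x + lambda^T (A x - b)
Stationarity (grad_x L = 0): Q x + c + A^T lambda = 0.
Primal feasibility: A x = b.

This gives the KKT block system:
  [ Q   A^T ] [ x     ]   [-c ]
  [ A    0  ] [ lambda ] = [ b ]

Solving the linear system:
  x*      = (0.75, -2)
  lambda* = (8.875)
  f(x*)   = 21.75

x* = (0.75, -2), lambda* = (8.875)


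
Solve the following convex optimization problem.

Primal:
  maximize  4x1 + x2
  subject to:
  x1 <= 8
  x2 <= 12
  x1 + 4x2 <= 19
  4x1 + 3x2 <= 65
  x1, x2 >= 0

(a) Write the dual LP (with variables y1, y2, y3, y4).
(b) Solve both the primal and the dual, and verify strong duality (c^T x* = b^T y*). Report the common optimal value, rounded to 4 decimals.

The standard primal-dual pair for 'max c^T x s.t. A x <= b, x >= 0' is:
  Dual:  min b^T y  s.t.  A^T y >= c,  y >= 0.

So the dual LP is:
  minimize  8y1 + 12y2 + 19y3 + 65y4
  subject to:
    y1 + y3 + 4y4 >= 4
    y2 + 4y3 + 3y4 >= 1
    y1, y2, y3, y4 >= 0

Solving the primal: x* = (8, 2.75).
  primal value c^T x* = 34.75.
Solving the dual: y* = (3.75, 0, 0.25, 0).
  dual value b^T y* = 34.75.
Strong duality: c^T x* = b^T y*. Confirmed.

34.75


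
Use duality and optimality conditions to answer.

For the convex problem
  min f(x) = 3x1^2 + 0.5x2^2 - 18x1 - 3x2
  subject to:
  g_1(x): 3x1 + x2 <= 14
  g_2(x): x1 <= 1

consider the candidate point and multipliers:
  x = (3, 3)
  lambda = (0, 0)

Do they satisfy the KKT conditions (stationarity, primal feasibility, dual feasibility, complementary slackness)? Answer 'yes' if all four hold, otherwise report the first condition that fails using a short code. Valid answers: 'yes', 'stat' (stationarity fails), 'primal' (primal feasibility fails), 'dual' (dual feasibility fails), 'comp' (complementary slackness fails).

Gradient of f: grad f(x) = Q x + c = (0, 0)
Constraint values g_i(x) = a_i^T x - b_i:
  g_1((3, 3)) = -2
  g_2((3, 3)) = 2
Stationarity residual: grad f(x) + sum_i lambda_i a_i = (0, 0)
  -> stationarity OK
Primal feasibility (all g_i <= 0): FAILS
Dual feasibility (all lambda_i >= 0): OK
Complementary slackness (lambda_i * g_i(x) = 0 for all i): OK

Verdict: the first failing condition is primal_feasibility -> primal.

primal


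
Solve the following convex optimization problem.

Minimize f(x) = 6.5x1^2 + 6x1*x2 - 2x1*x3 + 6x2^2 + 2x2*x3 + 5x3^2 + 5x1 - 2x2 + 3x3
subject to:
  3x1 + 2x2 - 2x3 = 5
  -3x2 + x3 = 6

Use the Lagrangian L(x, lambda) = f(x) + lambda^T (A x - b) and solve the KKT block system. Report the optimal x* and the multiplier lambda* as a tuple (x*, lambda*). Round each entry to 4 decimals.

Form the Lagrangian:
  L(x, lambda) = (1/2) x^T Q x + c^T x + lambda^T (A x - b)
Stationarity (grad_x L = 0): Q x + c + A^T lambda = 0.
Primal feasibility: A x = b.

This gives the KKT block system:
  [ Q   A^T ] [ x     ]   [-c ]
  [ A    0  ] [ lambda ] = [ b ]

Solving the linear system:
  x*      = (2.8671, -2.0997, -0.299)
  lambda* = (-10.0908, -10.2577)
  f(x*)   = 64.8189

x* = (2.8671, -2.0997, -0.299), lambda* = (-10.0908, -10.2577)


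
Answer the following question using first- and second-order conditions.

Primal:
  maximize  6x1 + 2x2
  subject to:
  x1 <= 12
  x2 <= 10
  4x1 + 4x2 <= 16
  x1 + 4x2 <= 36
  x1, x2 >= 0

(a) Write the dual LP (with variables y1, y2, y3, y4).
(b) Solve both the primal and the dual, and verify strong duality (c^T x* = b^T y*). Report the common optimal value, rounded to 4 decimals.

The standard primal-dual pair for 'max c^T x s.t. A x <= b, x >= 0' is:
  Dual:  min b^T y  s.t.  A^T y >= c,  y >= 0.

So the dual LP is:
  minimize  12y1 + 10y2 + 16y3 + 36y4
  subject to:
    y1 + 4y3 + y4 >= 6
    y2 + 4y3 + 4y4 >= 2
    y1, y2, y3, y4 >= 0

Solving the primal: x* = (4, 0).
  primal value c^T x* = 24.
Solving the dual: y* = (0, 0, 1.5, 0).
  dual value b^T y* = 24.
Strong duality: c^T x* = b^T y*. Confirmed.

24


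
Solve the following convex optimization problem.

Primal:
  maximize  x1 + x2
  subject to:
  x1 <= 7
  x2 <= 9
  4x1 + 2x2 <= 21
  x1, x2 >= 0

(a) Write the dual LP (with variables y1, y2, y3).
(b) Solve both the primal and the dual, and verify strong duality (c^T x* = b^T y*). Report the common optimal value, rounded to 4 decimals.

The standard primal-dual pair for 'max c^T x s.t. A x <= b, x >= 0' is:
  Dual:  min b^T y  s.t.  A^T y >= c,  y >= 0.

So the dual LP is:
  minimize  7y1 + 9y2 + 21y3
  subject to:
    y1 + 4y3 >= 1
    y2 + 2y3 >= 1
    y1, y2, y3 >= 0

Solving the primal: x* = (0.75, 9).
  primal value c^T x* = 9.75.
Solving the dual: y* = (0, 0.5, 0.25).
  dual value b^T y* = 9.75.
Strong duality: c^T x* = b^T y*. Confirmed.

9.75


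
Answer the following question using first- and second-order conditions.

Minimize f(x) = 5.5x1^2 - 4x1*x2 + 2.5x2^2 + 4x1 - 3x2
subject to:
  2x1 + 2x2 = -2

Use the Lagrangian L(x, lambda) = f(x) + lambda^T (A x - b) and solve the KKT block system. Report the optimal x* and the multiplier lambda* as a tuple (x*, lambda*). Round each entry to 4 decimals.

Form the Lagrangian:
  L(x, lambda) = (1/2) x^T Q x + c^T x + lambda^T (A x - b)
Stationarity (grad_x L = 0): Q x + c + A^T lambda = 0.
Primal feasibility: A x = b.

This gives the KKT block system:
  [ Q   A^T ] [ x     ]   [-c ]
  [ A    0  ] [ lambda ] = [ b ]

Solving the linear system:
  x*      = (-0.6667, -0.3333)
  lambda* = (1)
  f(x*)   = 0.1667

x* = (-0.6667, -0.3333), lambda* = (1)


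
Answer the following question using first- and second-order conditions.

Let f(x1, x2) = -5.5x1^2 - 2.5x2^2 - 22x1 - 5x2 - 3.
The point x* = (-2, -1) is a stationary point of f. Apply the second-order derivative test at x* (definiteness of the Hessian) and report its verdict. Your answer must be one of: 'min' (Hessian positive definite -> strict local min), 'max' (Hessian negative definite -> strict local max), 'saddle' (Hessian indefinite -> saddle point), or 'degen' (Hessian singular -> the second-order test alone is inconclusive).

Compute the Hessian H = grad^2 f:
  H = [[-11, 0], [0, -5]]
Verify stationarity: grad f(x*) = H x* + g = (0, 0).
Eigenvalues of H: -11, -5.
Both eigenvalues < 0, so H is negative definite -> x* is a strict local max.

max


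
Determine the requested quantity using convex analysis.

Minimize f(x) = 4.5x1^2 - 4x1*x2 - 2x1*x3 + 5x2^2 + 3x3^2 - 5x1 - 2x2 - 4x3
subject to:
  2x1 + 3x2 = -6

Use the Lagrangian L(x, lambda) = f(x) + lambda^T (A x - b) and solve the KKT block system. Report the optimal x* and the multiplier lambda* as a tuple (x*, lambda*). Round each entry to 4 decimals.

Form the Lagrangian:
  L(x, lambda) = (1/2) x^T Q x + c^T x + lambda^T (A x - b)
Stationarity (grad_x L = 0): Q x + c + A^T lambda = 0.
Primal feasibility: A x = b.

This gives the KKT block system:
  [ Q   A^T ] [ x     ]   [-c ]
  [ A    0  ] [ lambda ] = [ b ]

Solving the linear system:
  x*      = (-0.9018, -1.3988, 0.3661)
  lambda* = (4.1268)
  f(x*)   = 15.3016

x* = (-0.9018, -1.3988, 0.3661), lambda* = (4.1268)


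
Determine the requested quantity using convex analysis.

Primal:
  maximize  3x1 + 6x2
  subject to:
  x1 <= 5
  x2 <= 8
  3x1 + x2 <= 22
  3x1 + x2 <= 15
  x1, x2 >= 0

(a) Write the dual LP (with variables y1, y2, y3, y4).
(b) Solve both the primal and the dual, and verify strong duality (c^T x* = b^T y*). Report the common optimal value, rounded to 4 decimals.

The standard primal-dual pair for 'max c^T x s.t. A x <= b, x >= 0' is:
  Dual:  min b^T y  s.t.  A^T y >= c,  y >= 0.

So the dual LP is:
  minimize  5y1 + 8y2 + 22y3 + 15y4
  subject to:
    y1 + 3y3 + 3y4 >= 3
    y2 + y3 + y4 >= 6
    y1, y2, y3, y4 >= 0

Solving the primal: x* = (2.3333, 8).
  primal value c^T x* = 55.
Solving the dual: y* = (0, 5, 0, 1).
  dual value b^T y* = 55.
Strong duality: c^T x* = b^T y*. Confirmed.

55


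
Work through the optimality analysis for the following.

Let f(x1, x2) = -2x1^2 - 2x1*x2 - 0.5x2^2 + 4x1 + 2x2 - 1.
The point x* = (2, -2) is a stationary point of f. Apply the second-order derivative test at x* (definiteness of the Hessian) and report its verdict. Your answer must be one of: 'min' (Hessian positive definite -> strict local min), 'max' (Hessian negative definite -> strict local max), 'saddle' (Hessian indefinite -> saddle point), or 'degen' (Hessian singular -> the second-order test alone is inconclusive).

Compute the Hessian H = grad^2 f:
  H = [[-4, -2], [-2, -1]]
Verify stationarity: grad f(x*) = H x* + g = (0, 0).
Eigenvalues of H: -5, 0.
H has a zero eigenvalue (singular; negative semidefinite but not definite), so H is neither positive definite, negative definite, nor indefinite. The second-order test alone is inconclusive -> degen.
(Indeed, f is constant along the null direction of H through x*, so x* is not a strict local extremum.)

degen


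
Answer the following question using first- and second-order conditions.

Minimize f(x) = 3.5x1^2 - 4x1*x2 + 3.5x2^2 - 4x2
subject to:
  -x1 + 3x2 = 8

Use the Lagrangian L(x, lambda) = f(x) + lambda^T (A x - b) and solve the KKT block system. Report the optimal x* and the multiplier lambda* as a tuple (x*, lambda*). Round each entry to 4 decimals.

Form the Lagrangian:
  L(x, lambda) = (1/2) x^T Q x + c^T x + lambda^T (A x - b)
Stationarity (grad_x L = 0): Q x + c + A^T lambda = 0.
Primal feasibility: A x = b.

This gives the KKT block system:
  [ Q   A^T ] [ x     ]   [-c ]
  [ A    0  ] [ lambda ] = [ b ]

Solving the linear system:
  x*      = (1.1304, 3.0435)
  lambda* = (-4.2609)
  f(x*)   = 10.9565

x* = (1.1304, 3.0435), lambda* = (-4.2609)


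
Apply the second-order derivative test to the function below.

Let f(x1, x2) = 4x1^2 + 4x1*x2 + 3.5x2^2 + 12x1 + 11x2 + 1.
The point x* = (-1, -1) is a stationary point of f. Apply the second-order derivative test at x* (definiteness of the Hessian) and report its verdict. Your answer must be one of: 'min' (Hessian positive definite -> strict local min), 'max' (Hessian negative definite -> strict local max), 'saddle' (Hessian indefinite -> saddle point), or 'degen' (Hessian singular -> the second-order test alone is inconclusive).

Compute the Hessian H = grad^2 f:
  H = [[8, 4], [4, 7]]
Verify stationarity: grad f(x*) = H x* + g = (0, 0).
Eigenvalues of H: 3.4689, 11.5311.
Both eigenvalues > 0, so H is positive definite -> x* is a strict local min.

min


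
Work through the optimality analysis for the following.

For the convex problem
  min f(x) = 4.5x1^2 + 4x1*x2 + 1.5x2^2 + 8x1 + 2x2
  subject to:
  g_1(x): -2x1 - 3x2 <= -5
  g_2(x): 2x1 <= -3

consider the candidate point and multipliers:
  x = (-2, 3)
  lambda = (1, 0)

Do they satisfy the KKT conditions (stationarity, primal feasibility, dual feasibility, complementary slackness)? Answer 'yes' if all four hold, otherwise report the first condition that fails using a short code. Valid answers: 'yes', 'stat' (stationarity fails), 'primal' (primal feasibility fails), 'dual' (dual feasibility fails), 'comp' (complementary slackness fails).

Gradient of f: grad f(x) = Q x + c = (2, 3)
Constraint values g_i(x) = a_i^T x - b_i:
  g_1((-2, 3)) = 0
  g_2((-2, 3)) = -1
Stationarity residual: grad f(x) + sum_i lambda_i a_i = (0, 0)
  -> stationarity OK
Primal feasibility (all g_i <= 0): OK
Dual feasibility (all lambda_i >= 0): OK
Complementary slackness (lambda_i * g_i(x) = 0 for all i): OK

Verdict: yes, KKT holds.

yes


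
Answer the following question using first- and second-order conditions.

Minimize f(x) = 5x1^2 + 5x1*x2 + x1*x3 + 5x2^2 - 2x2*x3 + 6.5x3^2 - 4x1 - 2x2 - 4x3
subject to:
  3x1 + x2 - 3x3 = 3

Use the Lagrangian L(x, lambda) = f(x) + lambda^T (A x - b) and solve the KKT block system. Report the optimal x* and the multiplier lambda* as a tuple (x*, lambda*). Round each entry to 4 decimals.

Form the Lagrangian:
  L(x, lambda) = (1/2) x^T Q x + c^T x + lambda^T (A x - b)
Stationarity (grad_x L = 0): Q x + c + A^T lambda = 0.
Primal feasibility: A x = b.

This gives the KKT block system:
  [ Q   A^T ] [ x     ]   [-c ]
  [ A    0  ] [ lambda ] = [ b ]

Solving the linear system:
  x*      = (0.9227, -0.1392, -0.1237)
  lambda* = (-1.4691)
  f(x*)   = 0.7448

x* = (0.9227, -0.1392, -0.1237), lambda* = (-1.4691)


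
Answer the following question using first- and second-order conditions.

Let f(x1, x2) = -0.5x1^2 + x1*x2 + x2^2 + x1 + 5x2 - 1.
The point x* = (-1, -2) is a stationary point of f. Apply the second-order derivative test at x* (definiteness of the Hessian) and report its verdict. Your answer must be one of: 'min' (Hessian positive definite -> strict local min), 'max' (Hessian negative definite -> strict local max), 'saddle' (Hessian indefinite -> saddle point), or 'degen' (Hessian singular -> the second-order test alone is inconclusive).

Compute the Hessian H = grad^2 f:
  H = [[-1, 1], [1, 2]]
Verify stationarity: grad f(x*) = H x* + g = (0, 0).
Eigenvalues of H: -1.3028, 2.3028.
Eigenvalues have mixed signs, so H is indefinite -> x* is a saddle point.

saddle


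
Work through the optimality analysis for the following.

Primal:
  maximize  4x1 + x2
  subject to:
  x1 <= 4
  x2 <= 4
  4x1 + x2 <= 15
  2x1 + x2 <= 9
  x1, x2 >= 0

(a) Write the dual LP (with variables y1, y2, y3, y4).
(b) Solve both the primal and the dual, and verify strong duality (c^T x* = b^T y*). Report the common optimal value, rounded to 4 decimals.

The standard primal-dual pair for 'max c^T x s.t. A x <= b, x >= 0' is:
  Dual:  min b^T y  s.t.  A^T y >= c,  y >= 0.

So the dual LP is:
  minimize  4y1 + 4y2 + 15y3 + 9y4
  subject to:
    y1 + 4y3 + 2y4 >= 4
    y2 + y3 + y4 >= 1
    y1, y2, y3, y4 >= 0

Solving the primal: x* = (3, 3).
  primal value c^T x* = 15.
Solving the dual: y* = (0, 0, 1, 0).
  dual value b^T y* = 15.
Strong duality: c^T x* = b^T y*. Confirmed.

15


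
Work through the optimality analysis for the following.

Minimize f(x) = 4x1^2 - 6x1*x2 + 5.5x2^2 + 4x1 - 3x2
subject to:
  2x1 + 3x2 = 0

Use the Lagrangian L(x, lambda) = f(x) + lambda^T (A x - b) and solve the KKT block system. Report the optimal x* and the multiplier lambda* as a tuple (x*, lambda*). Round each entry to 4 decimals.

Form the Lagrangian:
  L(x, lambda) = (1/2) x^T Q x + c^T x + lambda^T (A x - b)
Stationarity (grad_x L = 0): Q x + c + A^T lambda = 0.
Primal feasibility: A x = b.

This gives the KKT block system:
  [ Q   A^T ] [ x     ]   [-c ]
  [ A    0  ] [ lambda ] = [ b ]

Solving the linear system:
  x*      = (-0.2872, 0.1915)
  lambda* = (-0.2766)
  f(x*)   = -0.8617

x* = (-0.2872, 0.1915), lambda* = (-0.2766)


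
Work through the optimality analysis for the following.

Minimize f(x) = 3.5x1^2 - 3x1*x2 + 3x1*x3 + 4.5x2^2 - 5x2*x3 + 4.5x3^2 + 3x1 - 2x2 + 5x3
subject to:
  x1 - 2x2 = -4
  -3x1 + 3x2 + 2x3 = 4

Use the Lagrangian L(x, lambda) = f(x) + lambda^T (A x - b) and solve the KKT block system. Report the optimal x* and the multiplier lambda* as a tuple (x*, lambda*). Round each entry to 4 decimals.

Form the Lagrangian:
  L(x, lambda) = (1/2) x^T Q x + c^T x + lambda^T (A x - b)
Stationarity (grad_x L = 0): Q x + c + A^T lambda = 0.
Primal feasibility: A x = b.

This gives the KKT block system:
  [ Q   A^T ] [ x     ]   [-c ]
  [ A    0  ] [ lambda ] = [ b ]

Solving the linear system:
  x*      = (0.4974, 2.2487, -0.6269)
  lambda* = (17.7358, 5.1969)
  f(x*)   = 22.0078

x* = (0.4974, 2.2487, -0.6269), lambda* = (17.7358, 5.1969)


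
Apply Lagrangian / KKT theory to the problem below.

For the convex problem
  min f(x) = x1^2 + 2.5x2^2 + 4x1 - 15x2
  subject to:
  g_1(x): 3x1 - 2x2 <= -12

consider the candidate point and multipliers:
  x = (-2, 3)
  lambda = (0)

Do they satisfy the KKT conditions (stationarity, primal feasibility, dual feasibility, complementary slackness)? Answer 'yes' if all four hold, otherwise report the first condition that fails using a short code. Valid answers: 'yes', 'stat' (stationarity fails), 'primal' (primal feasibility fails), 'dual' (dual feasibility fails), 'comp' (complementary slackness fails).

Gradient of f: grad f(x) = Q x + c = (0, 0)
Constraint values g_i(x) = a_i^T x - b_i:
  g_1((-2, 3)) = 0
Stationarity residual: grad f(x) + sum_i lambda_i a_i = (0, 0)
  -> stationarity OK
Primal feasibility (all g_i <= 0): OK
Dual feasibility (all lambda_i >= 0): OK
Complementary slackness (lambda_i * g_i(x) = 0 for all i): OK

Verdict: yes, KKT holds.

yes


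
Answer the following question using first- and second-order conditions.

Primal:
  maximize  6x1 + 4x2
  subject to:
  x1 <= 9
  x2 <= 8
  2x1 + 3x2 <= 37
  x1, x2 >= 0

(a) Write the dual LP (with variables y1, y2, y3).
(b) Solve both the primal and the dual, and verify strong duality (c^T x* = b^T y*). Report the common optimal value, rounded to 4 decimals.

The standard primal-dual pair for 'max c^T x s.t. A x <= b, x >= 0' is:
  Dual:  min b^T y  s.t.  A^T y >= c,  y >= 0.

So the dual LP is:
  minimize  9y1 + 8y2 + 37y3
  subject to:
    y1 + 2y3 >= 6
    y2 + 3y3 >= 4
    y1, y2, y3 >= 0

Solving the primal: x* = (9, 6.3333).
  primal value c^T x* = 79.3333.
Solving the dual: y* = (3.3333, 0, 1.3333).
  dual value b^T y* = 79.3333.
Strong duality: c^T x* = b^T y*. Confirmed.

79.3333


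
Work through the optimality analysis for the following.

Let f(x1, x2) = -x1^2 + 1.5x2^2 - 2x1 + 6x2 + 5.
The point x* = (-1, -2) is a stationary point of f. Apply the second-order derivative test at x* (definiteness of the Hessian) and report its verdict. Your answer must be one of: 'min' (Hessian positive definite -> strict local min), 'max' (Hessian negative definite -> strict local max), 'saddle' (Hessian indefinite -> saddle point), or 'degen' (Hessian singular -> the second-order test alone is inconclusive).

Compute the Hessian H = grad^2 f:
  H = [[-2, 0], [0, 3]]
Verify stationarity: grad f(x*) = H x* + g = (0, 0).
Eigenvalues of H: -2, 3.
Eigenvalues have mixed signs, so H is indefinite -> x* is a saddle point.

saddle


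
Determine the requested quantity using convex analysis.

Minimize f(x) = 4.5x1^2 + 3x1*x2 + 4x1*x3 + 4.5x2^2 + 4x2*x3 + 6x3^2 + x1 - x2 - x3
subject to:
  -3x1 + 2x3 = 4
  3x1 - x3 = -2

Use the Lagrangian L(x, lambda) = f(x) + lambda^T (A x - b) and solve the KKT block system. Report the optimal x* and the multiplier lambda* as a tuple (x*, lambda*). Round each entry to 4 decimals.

Form the Lagrangian:
  L(x, lambda) = (1/2) x^T Q x + c^T x + lambda^T (A x - b)
Stationarity (grad_x L = 0): Q x + c + A^T lambda = 0.
Primal feasibility: A x = b.

This gives the KKT block system:
  [ Q   A^T ] [ x     ]   [-c ]
  [ A    0  ] [ lambda ] = [ b ]

Solving the linear system:
  x*      = (0, -0.7778, 2)
  lambda* = (-22.1111, -24.3333)
  f(x*)   = 19.2778

x* = (0, -0.7778, 2), lambda* = (-22.1111, -24.3333)


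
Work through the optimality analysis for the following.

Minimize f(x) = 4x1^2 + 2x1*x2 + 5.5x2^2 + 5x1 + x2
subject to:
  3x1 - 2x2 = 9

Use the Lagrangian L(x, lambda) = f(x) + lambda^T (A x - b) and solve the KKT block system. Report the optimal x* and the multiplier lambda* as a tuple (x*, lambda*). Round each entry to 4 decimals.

Form the Lagrangian:
  L(x, lambda) = (1/2) x^T Q x + c^T x + lambda^T (A x - b)
Stationarity (grad_x L = 0): Q x + c + A^T lambda = 0.
Primal feasibility: A x = b.

This gives the KKT block system:
  [ Q   A^T ] [ x     ]   [-c ]
  [ A    0  ] [ lambda ] = [ b ]

Solving the linear system:
  x*      = (1.9806, -1.529)
  lambda* = (-5.929)
  f(x*)   = 30.8677

x* = (1.9806, -1.529), lambda* = (-5.929)


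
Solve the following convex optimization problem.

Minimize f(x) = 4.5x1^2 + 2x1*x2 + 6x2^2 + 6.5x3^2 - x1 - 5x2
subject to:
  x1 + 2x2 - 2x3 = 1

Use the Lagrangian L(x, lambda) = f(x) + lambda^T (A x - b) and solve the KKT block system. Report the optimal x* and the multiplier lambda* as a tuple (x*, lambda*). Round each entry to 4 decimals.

Form the Lagrangian:
  L(x, lambda) = (1/2) x^T Q x + c^T x + lambda^T (A x - b)
Stationarity (grad_x L = 0): Q x + c + A^T lambda = 0.
Primal feasibility: A x = b.

This gives the KKT block system:
  [ Q   A^T ] [ x     ]   [-c ]
  [ A    0  ] [ lambda ] = [ b ]

Solving the linear system:
  x*      = (0.0363, 0.4476, -0.0342)
  lambda* = (-0.2222)
  f(x*)   = -1.0262

x* = (0.0363, 0.4476, -0.0342), lambda* = (-0.2222)


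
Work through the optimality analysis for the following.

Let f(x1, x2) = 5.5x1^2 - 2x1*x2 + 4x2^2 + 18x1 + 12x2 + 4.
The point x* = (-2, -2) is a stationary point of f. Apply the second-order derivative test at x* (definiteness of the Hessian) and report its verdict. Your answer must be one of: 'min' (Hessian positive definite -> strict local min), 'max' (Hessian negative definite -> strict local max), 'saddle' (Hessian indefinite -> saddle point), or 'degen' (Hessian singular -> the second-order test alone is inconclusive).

Compute the Hessian H = grad^2 f:
  H = [[11, -2], [-2, 8]]
Verify stationarity: grad f(x*) = H x* + g = (0, 0).
Eigenvalues of H: 7, 12.
Both eigenvalues > 0, so H is positive definite -> x* is a strict local min.

min


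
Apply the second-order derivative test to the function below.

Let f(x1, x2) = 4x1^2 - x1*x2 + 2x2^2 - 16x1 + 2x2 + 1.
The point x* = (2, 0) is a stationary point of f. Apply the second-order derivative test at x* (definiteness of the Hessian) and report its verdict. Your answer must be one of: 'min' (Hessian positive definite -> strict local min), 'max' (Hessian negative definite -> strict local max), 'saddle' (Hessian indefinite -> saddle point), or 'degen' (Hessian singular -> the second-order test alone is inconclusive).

Compute the Hessian H = grad^2 f:
  H = [[8, -1], [-1, 4]]
Verify stationarity: grad f(x*) = H x* + g = (0, 0).
Eigenvalues of H: 3.7639, 8.2361.
Both eigenvalues > 0, so H is positive definite -> x* is a strict local min.

min


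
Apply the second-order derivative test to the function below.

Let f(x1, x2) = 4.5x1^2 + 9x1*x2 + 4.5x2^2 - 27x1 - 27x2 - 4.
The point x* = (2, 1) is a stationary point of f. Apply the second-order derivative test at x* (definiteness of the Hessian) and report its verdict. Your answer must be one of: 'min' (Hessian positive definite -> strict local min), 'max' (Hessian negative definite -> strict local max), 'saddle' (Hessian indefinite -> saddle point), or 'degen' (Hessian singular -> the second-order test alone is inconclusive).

Compute the Hessian H = grad^2 f:
  H = [[9, 9], [9, 9]]
Verify stationarity: grad f(x*) = H x* + g = (0, 0).
Eigenvalues of H: 0, 18.
H has a zero eigenvalue (singular; positive semidefinite but not definite), so H is neither positive definite, negative definite, nor indefinite. The second-order test alone is inconclusive -> degen.
(Indeed, f is constant along the null direction of H through x*, so x* is not a strict local extremum.)

degen


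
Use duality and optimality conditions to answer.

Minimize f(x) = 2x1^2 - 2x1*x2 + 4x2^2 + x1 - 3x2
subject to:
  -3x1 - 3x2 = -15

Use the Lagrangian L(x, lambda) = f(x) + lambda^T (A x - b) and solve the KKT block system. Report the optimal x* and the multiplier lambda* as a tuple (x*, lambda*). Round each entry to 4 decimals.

Form the Lagrangian:
  L(x, lambda) = (1/2) x^T Q x + c^T x + lambda^T (A x - b)
Stationarity (grad_x L = 0): Q x + c + A^T lambda = 0.
Primal feasibility: A x = b.

This gives the KKT block system:
  [ Q   A^T ] [ x     ]   [-c ]
  [ A    0  ] [ lambda ] = [ b ]

Solving the linear system:
  x*      = (2.875, 2.125)
  lambda* = (2.75)
  f(x*)   = 18.875

x* = (2.875, 2.125), lambda* = (2.75)


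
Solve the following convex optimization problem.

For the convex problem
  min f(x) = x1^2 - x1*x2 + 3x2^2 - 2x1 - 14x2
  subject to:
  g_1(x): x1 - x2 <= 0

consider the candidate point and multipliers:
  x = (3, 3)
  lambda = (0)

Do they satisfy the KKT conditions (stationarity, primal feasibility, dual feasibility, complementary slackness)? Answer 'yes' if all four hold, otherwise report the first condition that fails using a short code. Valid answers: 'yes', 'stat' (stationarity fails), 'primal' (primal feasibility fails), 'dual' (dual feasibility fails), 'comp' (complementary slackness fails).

Gradient of f: grad f(x) = Q x + c = (1, 1)
Constraint values g_i(x) = a_i^T x - b_i:
  g_1((3, 3)) = 0
Stationarity residual: grad f(x) + sum_i lambda_i a_i = (1, 1)
  -> stationarity FAILS
Primal feasibility (all g_i <= 0): OK
Dual feasibility (all lambda_i >= 0): OK
Complementary slackness (lambda_i * g_i(x) = 0 for all i): OK

Verdict: the first failing condition is stationarity -> stat.

stat


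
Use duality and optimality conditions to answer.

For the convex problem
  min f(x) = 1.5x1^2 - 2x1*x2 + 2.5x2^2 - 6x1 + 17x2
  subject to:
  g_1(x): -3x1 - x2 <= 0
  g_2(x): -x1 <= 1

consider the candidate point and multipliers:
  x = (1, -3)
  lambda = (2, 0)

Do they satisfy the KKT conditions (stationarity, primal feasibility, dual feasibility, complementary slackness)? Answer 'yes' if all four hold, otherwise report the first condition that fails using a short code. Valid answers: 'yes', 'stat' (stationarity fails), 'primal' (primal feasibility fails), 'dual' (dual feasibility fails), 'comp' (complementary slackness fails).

Gradient of f: grad f(x) = Q x + c = (3, 0)
Constraint values g_i(x) = a_i^T x - b_i:
  g_1((1, -3)) = 0
  g_2((1, -3)) = -2
Stationarity residual: grad f(x) + sum_i lambda_i a_i = (-3, -2)
  -> stationarity FAILS
Primal feasibility (all g_i <= 0): OK
Dual feasibility (all lambda_i >= 0): OK
Complementary slackness (lambda_i * g_i(x) = 0 for all i): OK

Verdict: the first failing condition is stationarity -> stat.

stat


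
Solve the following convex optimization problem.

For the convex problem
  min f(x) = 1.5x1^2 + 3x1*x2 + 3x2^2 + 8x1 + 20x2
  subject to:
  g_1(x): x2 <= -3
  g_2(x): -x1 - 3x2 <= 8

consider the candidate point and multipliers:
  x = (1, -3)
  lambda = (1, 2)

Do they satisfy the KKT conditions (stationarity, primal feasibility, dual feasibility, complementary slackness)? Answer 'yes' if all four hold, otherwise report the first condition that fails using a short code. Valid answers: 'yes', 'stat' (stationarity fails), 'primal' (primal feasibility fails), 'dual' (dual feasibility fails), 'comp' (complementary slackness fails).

Gradient of f: grad f(x) = Q x + c = (2, 5)
Constraint values g_i(x) = a_i^T x - b_i:
  g_1((1, -3)) = 0
  g_2((1, -3)) = 0
Stationarity residual: grad f(x) + sum_i lambda_i a_i = (0, 0)
  -> stationarity OK
Primal feasibility (all g_i <= 0): OK
Dual feasibility (all lambda_i >= 0): OK
Complementary slackness (lambda_i * g_i(x) = 0 for all i): OK

Verdict: yes, KKT holds.

yes


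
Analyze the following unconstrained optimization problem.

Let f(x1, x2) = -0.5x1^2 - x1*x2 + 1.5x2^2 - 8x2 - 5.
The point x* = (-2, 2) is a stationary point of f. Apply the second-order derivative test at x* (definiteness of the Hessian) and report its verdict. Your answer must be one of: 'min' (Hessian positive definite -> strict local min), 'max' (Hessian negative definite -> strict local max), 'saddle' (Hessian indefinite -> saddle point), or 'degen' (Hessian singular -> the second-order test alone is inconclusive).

Compute the Hessian H = grad^2 f:
  H = [[-1, -1], [-1, 3]]
Verify stationarity: grad f(x*) = H x* + g = (0, 0).
Eigenvalues of H: -1.2361, 3.2361.
Eigenvalues have mixed signs, so H is indefinite -> x* is a saddle point.

saddle


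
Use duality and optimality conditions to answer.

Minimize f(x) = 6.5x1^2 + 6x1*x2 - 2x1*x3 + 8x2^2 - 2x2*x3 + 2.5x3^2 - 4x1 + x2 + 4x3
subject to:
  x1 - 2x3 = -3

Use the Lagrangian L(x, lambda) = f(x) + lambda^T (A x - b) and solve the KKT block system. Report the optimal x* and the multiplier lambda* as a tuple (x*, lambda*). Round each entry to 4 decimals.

Form the Lagrangian:
  L(x, lambda) = (1/2) x^T Q x + c^T x + lambda^T (A x - b)
Stationarity (grad_x L = 0): Q x + c + A^T lambda = 0.
Primal feasibility: A x = b.

This gives the KKT block system:
  [ Q   A^T ] [ x     ]   [-c ]
  [ A    0  ] [ lambda ] = [ b ]

Solving the linear system:
  x*      = (0.0585, 0.1067, 1.5292)
  lambda* = (5.6579)
  f(x*)   = 11.4817

x* = (0.0585, 0.1067, 1.5292), lambda* = (5.6579)


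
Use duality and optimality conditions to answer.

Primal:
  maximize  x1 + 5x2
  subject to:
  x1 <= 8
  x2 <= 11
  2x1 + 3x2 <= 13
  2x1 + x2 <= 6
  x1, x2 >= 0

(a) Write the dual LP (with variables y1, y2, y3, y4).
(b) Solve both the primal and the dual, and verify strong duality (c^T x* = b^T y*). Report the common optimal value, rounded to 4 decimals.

The standard primal-dual pair for 'max c^T x s.t. A x <= b, x >= 0' is:
  Dual:  min b^T y  s.t.  A^T y >= c,  y >= 0.

So the dual LP is:
  minimize  8y1 + 11y2 + 13y3 + 6y4
  subject to:
    y1 + 2y3 + 2y4 >= 1
    y2 + 3y3 + y4 >= 5
    y1, y2, y3, y4 >= 0

Solving the primal: x* = (0, 4.3333).
  primal value c^T x* = 21.6667.
Solving the dual: y* = (0, 0, 1.6667, 0).
  dual value b^T y* = 21.6667.
Strong duality: c^T x* = b^T y*. Confirmed.

21.6667


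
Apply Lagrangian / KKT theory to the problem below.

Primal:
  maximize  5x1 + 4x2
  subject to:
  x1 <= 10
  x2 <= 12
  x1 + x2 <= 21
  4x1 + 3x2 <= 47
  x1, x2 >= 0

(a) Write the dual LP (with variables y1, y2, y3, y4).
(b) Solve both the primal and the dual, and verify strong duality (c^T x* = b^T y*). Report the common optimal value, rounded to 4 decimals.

The standard primal-dual pair for 'max c^T x s.t. A x <= b, x >= 0' is:
  Dual:  min b^T y  s.t.  A^T y >= c,  y >= 0.

So the dual LP is:
  minimize  10y1 + 12y2 + 21y3 + 47y4
  subject to:
    y1 + y3 + 4y4 >= 5
    y2 + y3 + 3y4 >= 4
    y1, y2, y3, y4 >= 0

Solving the primal: x* = (2.75, 12).
  primal value c^T x* = 61.75.
Solving the dual: y* = (0, 0.25, 0, 1.25).
  dual value b^T y* = 61.75.
Strong duality: c^T x* = b^T y*. Confirmed.

61.75


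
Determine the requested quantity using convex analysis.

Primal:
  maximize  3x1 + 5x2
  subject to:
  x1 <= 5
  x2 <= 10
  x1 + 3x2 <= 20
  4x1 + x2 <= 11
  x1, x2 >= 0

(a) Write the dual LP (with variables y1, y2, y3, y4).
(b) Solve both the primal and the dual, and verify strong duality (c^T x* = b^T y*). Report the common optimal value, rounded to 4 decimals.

The standard primal-dual pair for 'max c^T x s.t. A x <= b, x >= 0' is:
  Dual:  min b^T y  s.t.  A^T y >= c,  y >= 0.

So the dual LP is:
  minimize  5y1 + 10y2 + 20y3 + 11y4
  subject to:
    y1 + y3 + 4y4 >= 3
    y2 + 3y3 + y4 >= 5
    y1, y2, y3, y4 >= 0

Solving the primal: x* = (1.1818, 6.2727).
  primal value c^T x* = 34.9091.
Solving the dual: y* = (0, 0, 1.5455, 0.3636).
  dual value b^T y* = 34.9091.
Strong duality: c^T x* = b^T y*. Confirmed.

34.9091


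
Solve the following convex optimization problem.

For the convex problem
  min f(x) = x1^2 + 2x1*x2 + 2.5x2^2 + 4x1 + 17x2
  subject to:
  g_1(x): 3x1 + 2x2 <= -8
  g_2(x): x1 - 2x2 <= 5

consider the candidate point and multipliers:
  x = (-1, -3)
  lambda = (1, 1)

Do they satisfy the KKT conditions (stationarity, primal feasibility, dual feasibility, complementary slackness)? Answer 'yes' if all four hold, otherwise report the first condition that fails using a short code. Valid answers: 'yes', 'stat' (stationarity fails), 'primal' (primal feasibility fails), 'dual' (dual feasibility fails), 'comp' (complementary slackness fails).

Gradient of f: grad f(x) = Q x + c = (-4, 0)
Constraint values g_i(x) = a_i^T x - b_i:
  g_1((-1, -3)) = -1
  g_2((-1, -3)) = 0
Stationarity residual: grad f(x) + sum_i lambda_i a_i = (0, 0)
  -> stationarity OK
Primal feasibility (all g_i <= 0): OK
Dual feasibility (all lambda_i >= 0): OK
Complementary slackness (lambda_i * g_i(x) = 0 for all i): FAILS

Verdict: the first failing condition is complementary_slackness -> comp.

comp


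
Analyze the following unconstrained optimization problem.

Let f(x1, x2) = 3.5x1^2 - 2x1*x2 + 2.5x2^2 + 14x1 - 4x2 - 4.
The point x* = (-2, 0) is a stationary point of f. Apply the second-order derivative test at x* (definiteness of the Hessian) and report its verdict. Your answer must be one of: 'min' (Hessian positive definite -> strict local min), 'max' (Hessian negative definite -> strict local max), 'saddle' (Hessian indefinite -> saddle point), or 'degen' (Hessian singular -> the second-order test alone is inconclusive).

Compute the Hessian H = grad^2 f:
  H = [[7, -2], [-2, 5]]
Verify stationarity: grad f(x*) = H x* + g = (0, 0).
Eigenvalues of H: 3.7639, 8.2361.
Both eigenvalues > 0, so H is positive definite -> x* is a strict local min.

min


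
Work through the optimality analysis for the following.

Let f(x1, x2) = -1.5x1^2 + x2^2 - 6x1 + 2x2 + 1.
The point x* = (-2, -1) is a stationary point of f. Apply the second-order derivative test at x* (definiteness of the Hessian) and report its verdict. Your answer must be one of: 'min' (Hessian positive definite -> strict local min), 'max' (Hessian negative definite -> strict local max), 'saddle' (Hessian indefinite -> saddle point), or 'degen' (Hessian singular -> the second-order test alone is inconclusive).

Compute the Hessian H = grad^2 f:
  H = [[-3, 0], [0, 2]]
Verify stationarity: grad f(x*) = H x* + g = (0, 0).
Eigenvalues of H: -3, 2.
Eigenvalues have mixed signs, so H is indefinite -> x* is a saddle point.

saddle
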